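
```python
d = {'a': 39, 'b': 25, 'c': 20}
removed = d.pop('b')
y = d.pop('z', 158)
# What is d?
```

After line 1: d = {'a': 39, 'b': 25, 'c': 20}
After line 2 (pop 'b' returns 25): d = {'a': 39, 'c': 20}, removed = 25
After line 3 (pop 'z' missing, returns default 158): d = {'a': 39, 'c': 20}, y = 158

{'a': 39, 'c': 20}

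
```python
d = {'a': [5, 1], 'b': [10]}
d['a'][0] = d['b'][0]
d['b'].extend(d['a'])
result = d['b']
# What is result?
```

After line 1: d = {'a': [5, 1], 'b': [10]}
After line 2 (a[0] = b[0] = 10): d = {'a': [10, 1], 'b': [10]}
After line 3 (b.extend(a) appends [10, 1]): d = {'a': [10, 1], 'b': [10, 10, 1]}
After line 4: result = d['b'] = [10, 10, 1]

[10, 10, 1]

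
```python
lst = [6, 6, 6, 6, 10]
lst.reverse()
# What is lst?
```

[10, 6, 6, 6, 6]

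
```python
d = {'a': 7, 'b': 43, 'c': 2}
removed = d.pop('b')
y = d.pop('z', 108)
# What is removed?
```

After line 1: d = {'a': 7, 'b': 43, 'c': 2}
After line 2 (pop 'b' returns 43): d = {'a': 7, 'c': 2}, removed = 43
After line 3 (pop 'z' missing, returns default 108): d = {'a': 7, 'c': 2}, y = 108

43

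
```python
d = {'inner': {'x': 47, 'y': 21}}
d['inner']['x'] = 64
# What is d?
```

After line 1: d = {'inner': {'x': 47, 'y': 21}}
After line 2 (inner x overwritten): d = {'inner': {'x': 64, 'y': 21}}

{'inner': {'x': 64, 'y': 21}}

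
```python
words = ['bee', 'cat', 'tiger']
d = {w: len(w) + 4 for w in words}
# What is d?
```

{'bee': 7, 'cat': 7, 'tiger': 9}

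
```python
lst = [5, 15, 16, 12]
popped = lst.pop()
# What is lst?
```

[5, 15, 16]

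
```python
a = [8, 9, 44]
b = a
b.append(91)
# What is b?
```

After line 1: a = [8, 9, 44]
After line 2 (b = a is an alias, same object): a = [8, 9, 44], b = [8, 9, 44]
After line 3 (b.append mutates the shared list): a = [8, 9, 44, 91], b = [8, 9, 44, 91]

[8, 9, 44, 91]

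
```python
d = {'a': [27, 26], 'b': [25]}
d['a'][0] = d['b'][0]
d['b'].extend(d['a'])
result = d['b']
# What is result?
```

After line 1: d = {'a': [27, 26], 'b': [25]}
After line 2 (a[0] = b[0] = 25): d = {'a': [25, 26], 'b': [25]}
After line 3 (b.extend(a) appends [25, 26]): d = {'a': [25, 26], 'b': [25, 25, 26]}
After line 4: result = d['b'] = [25, 25, 26]

[25, 25, 26]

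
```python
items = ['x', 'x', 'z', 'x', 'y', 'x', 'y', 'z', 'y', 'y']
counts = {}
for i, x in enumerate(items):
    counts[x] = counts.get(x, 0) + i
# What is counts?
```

Initial: counts = {}, items = ['x', 'x', 'z', 'x', 'y', 'x', 'y', 'z', 'y', 'y']
i=0, x='x': counts = {'x': 0}
i=1, x='x': counts = {'x': 1}
i=2, x='z': counts = {'x': 1, 'z': 2}
i=3, x='x': counts = {'x': 4, 'z': 2}
i=4, x='y': counts = {'x': 4, 'z': 2, 'y': 4}
i=5, x='x': counts = {'x': 9, 'z': 2, 'y': 4}
i=6, x='y': counts = {'x': 9, 'z': 2, 'y': 10}
i=7, x='z': counts = {'x': 9, 'z': 9, 'y': 10}
i=8, x='y': counts = {'x': 9, 'z': 9, 'y': 18}
i=9, x='y': counts = {'x': 9, 'z': 9, 'y': 27}

{'x': 9, 'z': 9, 'y': 27}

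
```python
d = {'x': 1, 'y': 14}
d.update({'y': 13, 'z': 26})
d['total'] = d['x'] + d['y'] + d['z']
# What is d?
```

After line 1: d = {'x': 1, 'y': 14}
After line 2 (y overwritten, z added): d = {'x': 1, 'y': 13, 'z': 26}
After line 3 (total = 1 + 13 + 26 = 40): d = {'x': 1, 'y': 13, 'z': 26, 'total': 40}

{'x': 1, 'y': 13, 'z': 26, 'total': 40}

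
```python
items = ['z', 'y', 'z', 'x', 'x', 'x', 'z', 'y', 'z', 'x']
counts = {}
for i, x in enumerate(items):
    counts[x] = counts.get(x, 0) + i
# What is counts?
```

Initial: counts = {}, items = ['z', 'y', 'z', 'x', 'x', 'x', 'z', 'y', 'z', 'x']
i=0, x='z': counts = {'z': 0}
i=1, x='y': counts = {'z': 0, 'y': 1}
i=2, x='z': counts = {'z': 2, 'y': 1}
i=3, x='x': counts = {'z': 2, 'y': 1, 'x': 3}
i=4, x='x': counts = {'z': 2, 'y': 1, 'x': 7}
i=5, x='x': counts = {'z': 2, 'y': 1, 'x': 12}
i=6, x='z': counts = {'z': 8, 'y': 1, 'x': 12}
i=7, x='y': counts = {'z': 8, 'y': 8, 'x': 12}
i=8, x='z': counts = {'z': 16, 'y': 8, 'x': 12}
i=9, x='x': counts = {'z': 16, 'y': 8, 'x': 21}

{'z': 16, 'y': 8, 'x': 21}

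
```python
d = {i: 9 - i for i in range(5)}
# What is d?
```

{0: 9, 1: 8, 2: 7, 3: 6, 4: 5}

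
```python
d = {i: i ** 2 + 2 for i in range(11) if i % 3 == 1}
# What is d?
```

{1: 3, 4: 18, 7: 51, 10: 102}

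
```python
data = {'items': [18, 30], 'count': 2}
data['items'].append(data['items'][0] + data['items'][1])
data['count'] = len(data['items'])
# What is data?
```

After line 1: data = {'items': [18, 30], 'count': 2}
After line 2 (append 18 + 30 = 48): data = {'items': [18, 30, 48], 'count': 2}
After line 3 (count = len(items) = 3): data = {'items': [18, 30, 48], 'count': 3}

{'items': [18, 30, 48], 'count': 3}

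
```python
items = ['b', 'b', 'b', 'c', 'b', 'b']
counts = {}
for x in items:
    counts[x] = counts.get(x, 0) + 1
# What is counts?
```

Initial: counts = {}, items = ['b', 'b', 'b', 'c', 'b', 'b']
See 'b': counts = {'b': 1}
See 'b': counts = {'b': 2}
See 'b': counts = {'b': 3}
See 'c': counts = {'b': 3, 'c': 1}
See 'b': counts = {'b': 4, 'c': 1}
See 'b': counts = {'b': 5, 'c': 1}

{'b': 5, 'c': 1}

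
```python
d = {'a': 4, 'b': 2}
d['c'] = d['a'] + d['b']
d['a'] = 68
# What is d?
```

After line 1: d = {'a': 4, 'b': 2}
After line 2 (d['c'] = 4 + 2): d = {'a': 4, 'b': 2, 'c': 6}
After line 3: d = {'a': 68, 'b': 2, 'c': 6}

{'a': 68, 'b': 2, 'c': 6}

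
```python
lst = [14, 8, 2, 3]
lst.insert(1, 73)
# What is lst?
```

[14, 73, 8, 2, 3]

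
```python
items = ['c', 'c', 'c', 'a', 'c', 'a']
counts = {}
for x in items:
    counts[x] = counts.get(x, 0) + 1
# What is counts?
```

Initial: counts = {}, items = ['c', 'c', 'c', 'a', 'c', 'a']
See 'c': counts = {'c': 1}
See 'c': counts = {'c': 2}
See 'c': counts = {'c': 3}
See 'a': counts = {'c': 3, 'a': 1}
See 'c': counts = {'c': 4, 'a': 1}
See 'a': counts = {'c': 4, 'a': 2}

{'c': 4, 'a': 2}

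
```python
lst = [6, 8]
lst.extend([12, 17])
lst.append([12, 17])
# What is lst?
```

After line 1: lst = [6, 8]
After line 2 (extend unpacks [12, 17]): lst = [6, 8, 12, 17]
After line 3 (append adds [12, 17] as single element): lst = [6, 8, 12, 17, [12, 17]]

[6, 8, 12, 17, [12, 17]]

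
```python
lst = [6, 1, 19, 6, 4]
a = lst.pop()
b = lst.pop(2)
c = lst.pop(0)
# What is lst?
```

After line 1: lst = [6, 1, 19, 6, 4]
After line 2 (pop() -> a = 4): lst = [6, 1, 19, 6]
After line 3 (pop(2) -> b = 19): lst = [6, 1, 6]
After line 4 (pop(0) -> c = 6): lst = [1, 6]

[1, 6]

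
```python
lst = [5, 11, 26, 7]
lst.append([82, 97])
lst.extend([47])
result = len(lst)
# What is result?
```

After line 1: lst = [5, 11, 26, 7]
After line 2 (append adds [82, 97] as single element): lst = [5, 11, 26, 7, [82, 97]]
After line 3 (extend unpacks [47], adds 47): lst = [5, 11, 26, 7, [82, 97], 47]
After line 4: result = len(lst) = 6

6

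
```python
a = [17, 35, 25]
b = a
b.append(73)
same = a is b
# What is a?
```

After line 1: a = [17, 35, 25]
After line 2 (b = a is an alias, same object): a = [17, 35, 25], b = [17, 35, 25]
After line 3 (b.append mutates the shared list): a = [17, 35, 25, 73], b = [17, 35, 25, 73]
After line 4 (same = a is b; same object -> True): same = True

[17, 35, 25, 73]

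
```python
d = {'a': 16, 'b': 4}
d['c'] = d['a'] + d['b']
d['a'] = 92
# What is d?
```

After line 1: d = {'a': 16, 'b': 4}
After line 2 (d['c'] = 16 + 4): d = {'a': 16, 'b': 4, 'c': 20}
After line 3: d = {'a': 92, 'b': 4, 'c': 20}

{'a': 92, 'b': 4, 'c': 20}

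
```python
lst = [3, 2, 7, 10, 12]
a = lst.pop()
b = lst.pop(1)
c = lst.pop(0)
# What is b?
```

After line 1: lst = [3, 2, 7, 10, 12]
After line 2 (pop() -> a = 12): lst = [3, 2, 7, 10]
After line 3 (pop(1) -> b = 2): lst = [3, 7, 10]
After line 4 (pop(0) -> c = 3): lst = [7, 10]

2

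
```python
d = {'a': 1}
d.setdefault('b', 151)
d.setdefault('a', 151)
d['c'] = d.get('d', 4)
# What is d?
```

After line 1: d = {'a': 1}
After line 2 (setdefault adds 'b'=151): d = {'a': 1, 'b': 151}
After line 3 (setdefault 'a' no-op, already exists): d = {'a': 1, 'b': 151}
After line 4 (get('d', 4) returns default since 'd' not in d): d = {'a': 1, 'b': 151, 'c': 4}

{'a': 1, 'b': 151, 'c': 4}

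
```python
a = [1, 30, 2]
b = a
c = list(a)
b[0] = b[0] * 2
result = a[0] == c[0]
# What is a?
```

After line 1: a = [1, 30, 2]
After line 2 (b = a, alias): a = [1, 30, 2], b = [1, 30, 2]
After line 3 (c = list(a) is a copy, new object): c = [1, 30, 2]
After line 4 (b[0] = 1 * 2 = 2; mutates shared a/b): a = b = [2, 30, 2], c = [1, 30, 2]
After line 5 (a[0] = 2, c[0] = 1; result = False)

[2, 30, 2]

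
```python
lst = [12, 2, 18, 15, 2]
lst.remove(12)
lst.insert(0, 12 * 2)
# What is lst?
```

After line 1: lst = [12, 2, 18, 15, 2]
After line 2 (remove first 12): lst = [2, 18, 15, 2]
After line 3 (insert 24 at index 0): lst = [24, 2, 18, 15, 2]

[24, 2, 18, 15, 2]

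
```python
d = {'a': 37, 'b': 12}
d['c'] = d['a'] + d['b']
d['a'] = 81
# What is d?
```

After line 1: d = {'a': 37, 'b': 12}
After line 2 (d['c'] = 37 + 12): d = {'a': 37, 'b': 12, 'c': 49}
After line 3: d = {'a': 81, 'b': 12, 'c': 49}

{'a': 81, 'b': 12, 'c': 49}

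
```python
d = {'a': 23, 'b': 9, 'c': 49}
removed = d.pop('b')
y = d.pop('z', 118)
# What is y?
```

After line 1: d = {'a': 23, 'b': 9, 'c': 49}
After line 2 (pop 'b' returns 9): d = {'a': 23, 'c': 49}, removed = 9
After line 3 (pop 'z' missing, returns default 118): d = {'a': 23, 'c': 49}, y = 118

118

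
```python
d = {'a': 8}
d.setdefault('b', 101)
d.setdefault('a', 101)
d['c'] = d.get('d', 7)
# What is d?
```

After line 1: d = {'a': 8}
After line 2 (setdefault adds 'b'=101): d = {'a': 8, 'b': 101}
After line 3 (setdefault 'a' no-op, already exists): d = {'a': 8, 'b': 101}
After line 4 (get('d', 7) returns default since 'd' not in d): d = {'a': 8, 'b': 101, 'c': 7}

{'a': 8, 'b': 101, 'c': 7}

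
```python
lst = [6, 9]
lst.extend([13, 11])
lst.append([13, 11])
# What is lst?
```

After line 1: lst = [6, 9]
After line 2 (extend unpacks [13, 11]): lst = [6, 9, 13, 11]
After line 3 (append adds [13, 11] as single element): lst = [6, 9, 13, 11, [13, 11]]

[6, 9, 13, 11, [13, 11]]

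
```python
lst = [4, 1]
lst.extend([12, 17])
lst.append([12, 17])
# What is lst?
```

After line 1: lst = [4, 1]
After line 2 (extend unpacks [12, 17]): lst = [4, 1, 12, 17]
After line 3 (append adds [12, 17] as single element): lst = [4, 1, 12, 17, [12, 17]]

[4, 1, 12, 17, [12, 17]]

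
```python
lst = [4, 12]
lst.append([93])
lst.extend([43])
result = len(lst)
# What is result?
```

After line 1: lst = [4, 12]
After line 2 (append adds [93] as single element): lst = [4, 12, [93]]
After line 3 (extend unpacks [43], adds 43): lst = [4, 12, [93], 43]
After line 4: result = len(lst) = 4

4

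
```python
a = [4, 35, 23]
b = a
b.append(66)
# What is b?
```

After line 1: a = [4, 35, 23]
After line 2 (b = a is an alias, same object): a = [4, 35, 23], b = [4, 35, 23]
After line 3 (b.append mutates the shared list): a = [4, 35, 23, 66], b = [4, 35, 23, 66]

[4, 35, 23, 66]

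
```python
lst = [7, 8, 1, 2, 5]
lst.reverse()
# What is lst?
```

[5, 2, 1, 8, 7]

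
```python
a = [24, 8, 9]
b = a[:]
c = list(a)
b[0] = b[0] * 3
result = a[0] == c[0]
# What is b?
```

After line 1: a = [24, 8, 9]
After line 2 (b = a[:], copy): a = [24, 8, 9], b = [24, 8, 9]
After line 3 (c = list(a) is a copy, new object): c = [24, 8, 9]
After line 4 (b[0] = 24 * 3 = 72; only b mutates (copy)): a = [24, 8, 9], b = [72, 8, 9], c = [24, 8, 9]
After line 5 (a[0] = 24, c[0] = 24; result = True)

[72, 8, 9]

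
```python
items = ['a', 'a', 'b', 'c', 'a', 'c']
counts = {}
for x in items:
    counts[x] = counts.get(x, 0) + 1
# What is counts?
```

Initial: counts = {}, items = ['a', 'a', 'b', 'c', 'a', 'c']
See 'a': counts = {'a': 1}
See 'a': counts = {'a': 2}
See 'b': counts = {'a': 2, 'b': 1}
See 'c': counts = {'a': 2, 'b': 1, 'c': 1}
See 'a': counts = {'a': 3, 'b': 1, 'c': 1}
See 'c': counts = {'a': 3, 'b': 1, 'c': 2}

{'a': 3, 'b': 1, 'c': 2}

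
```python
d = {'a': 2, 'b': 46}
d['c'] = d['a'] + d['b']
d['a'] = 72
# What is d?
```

After line 1: d = {'a': 2, 'b': 46}
After line 2 (d['c'] = 2 + 46): d = {'a': 2, 'b': 46, 'c': 48}
After line 3: d = {'a': 72, 'b': 46, 'c': 48}

{'a': 72, 'b': 46, 'c': 48}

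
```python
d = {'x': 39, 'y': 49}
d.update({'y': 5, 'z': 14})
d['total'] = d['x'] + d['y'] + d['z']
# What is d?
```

After line 1: d = {'x': 39, 'y': 49}
After line 2 (y overwritten, z added): d = {'x': 39, 'y': 5, 'z': 14}
After line 3 (total = 39 + 5 + 14 = 58): d = {'x': 39, 'y': 5, 'z': 14, 'total': 58}

{'x': 39, 'y': 5, 'z': 14, 'total': 58}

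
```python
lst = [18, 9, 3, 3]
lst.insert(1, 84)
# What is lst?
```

[18, 84, 9, 3, 3]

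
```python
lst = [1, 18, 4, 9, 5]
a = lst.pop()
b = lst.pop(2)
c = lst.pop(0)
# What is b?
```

After line 1: lst = [1, 18, 4, 9, 5]
After line 2 (pop() -> a = 5): lst = [1, 18, 4, 9]
After line 3 (pop(2) -> b = 4): lst = [1, 18, 9]
After line 4 (pop(0) -> c = 1): lst = [18, 9]

4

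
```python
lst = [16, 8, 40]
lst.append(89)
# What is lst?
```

[16, 8, 40, 89]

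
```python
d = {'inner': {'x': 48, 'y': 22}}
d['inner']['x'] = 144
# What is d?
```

After line 1: d = {'inner': {'x': 48, 'y': 22}}
After line 2 (inner x overwritten): d = {'inner': {'x': 144, 'y': 22}}

{'inner': {'x': 144, 'y': 22}}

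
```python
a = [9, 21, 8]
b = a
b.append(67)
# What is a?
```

After line 1: a = [9, 21, 8]
After line 2 (b = a is an alias, same object): a = [9, 21, 8], b = [9, 21, 8]
After line 3 (b.append mutates the shared list): a = [9, 21, 8, 67], b = [9, 21, 8, 67]

[9, 21, 8, 67]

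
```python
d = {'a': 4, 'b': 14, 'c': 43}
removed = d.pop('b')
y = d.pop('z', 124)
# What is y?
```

After line 1: d = {'a': 4, 'b': 14, 'c': 43}
After line 2 (pop 'b' returns 14): d = {'a': 4, 'c': 43}, removed = 14
After line 3 (pop 'z' missing, returns default 124): d = {'a': 4, 'c': 43}, y = 124

124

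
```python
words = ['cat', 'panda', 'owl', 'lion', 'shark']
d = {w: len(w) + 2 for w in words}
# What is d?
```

{'cat': 5, 'panda': 7, 'owl': 5, 'lion': 6, 'shark': 7}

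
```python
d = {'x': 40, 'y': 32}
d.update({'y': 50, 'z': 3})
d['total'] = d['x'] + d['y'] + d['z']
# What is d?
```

After line 1: d = {'x': 40, 'y': 32}
After line 2 (y overwritten, z added): d = {'x': 40, 'y': 50, 'z': 3}
After line 3 (total = 40 + 50 + 3 = 93): d = {'x': 40, 'y': 50, 'z': 3, 'total': 93}

{'x': 40, 'y': 50, 'z': 3, 'total': 93}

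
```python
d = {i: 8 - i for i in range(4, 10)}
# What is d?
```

{4: 4, 5: 3, 6: 2, 7: 1, 8: 0, 9: -1}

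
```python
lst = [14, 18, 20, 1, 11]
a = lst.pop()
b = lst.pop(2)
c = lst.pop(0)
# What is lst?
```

After line 1: lst = [14, 18, 20, 1, 11]
After line 2 (pop() -> a = 11): lst = [14, 18, 20, 1]
After line 3 (pop(2) -> b = 20): lst = [14, 18, 1]
After line 4 (pop(0) -> c = 14): lst = [18, 1]

[18, 1]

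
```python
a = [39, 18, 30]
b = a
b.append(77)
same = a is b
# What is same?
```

After line 1: a = [39, 18, 30]
After line 2 (b = a is an alias, same object): a = [39, 18, 30], b = [39, 18, 30]
After line 3 (b.append mutates the shared list): a = [39, 18, 30, 77], b = [39, 18, 30, 77]
After line 4 (same = a is b; same object -> True): same = True

True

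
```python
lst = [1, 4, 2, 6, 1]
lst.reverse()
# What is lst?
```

[1, 6, 2, 4, 1]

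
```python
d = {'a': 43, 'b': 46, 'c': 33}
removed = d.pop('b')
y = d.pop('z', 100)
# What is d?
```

After line 1: d = {'a': 43, 'b': 46, 'c': 33}
After line 2 (pop 'b' returns 46): d = {'a': 43, 'c': 33}, removed = 46
After line 3 (pop 'z' missing, returns default 100): d = {'a': 43, 'c': 33}, y = 100

{'a': 43, 'c': 33}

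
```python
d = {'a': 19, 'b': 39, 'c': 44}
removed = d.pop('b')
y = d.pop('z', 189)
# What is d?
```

After line 1: d = {'a': 19, 'b': 39, 'c': 44}
After line 2 (pop 'b' returns 39): d = {'a': 19, 'c': 44}, removed = 39
After line 3 (pop 'z' missing, returns default 189): d = {'a': 19, 'c': 44}, y = 189

{'a': 19, 'c': 44}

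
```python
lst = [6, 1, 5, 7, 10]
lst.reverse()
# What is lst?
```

[10, 7, 5, 1, 6]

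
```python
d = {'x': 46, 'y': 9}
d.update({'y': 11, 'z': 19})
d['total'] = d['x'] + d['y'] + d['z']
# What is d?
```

After line 1: d = {'x': 46, 'y': 9}
After line 2 (y overwritten, z added): d = {'x': 46, 'y': 11, 'z': 19}
After line 3 (total = 46 + 11 + 19 = 76): d = {'x': 46, 'y': 11, 'z': 19, 'total': 76}

{'x': 46, 'y': 11, 'z': 19, 'total': 76}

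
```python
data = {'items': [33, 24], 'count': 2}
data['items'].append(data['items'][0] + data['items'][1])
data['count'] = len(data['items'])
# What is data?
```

After line 1: data = {'items': [33, 24], 'count': 2}
After line 2 (append 33 + 24 = 57): data = {'items': [33, 24, 57], 'count': 2}
After line 3 (count = len(items) = 3): data = {'items': [33, 24, 57], 'count': 3}

{'items': [33, 24, 57], 'count': 3}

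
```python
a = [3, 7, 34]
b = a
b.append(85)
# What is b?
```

After line 1: a = [3, 7, 34]
After line 2 (b = a is an alias, same object): a = [3, 7, 34], b = [3, 7, 34]
After line 3 (b.append mutates the shared list): a = [3, 7, 34, 85], b = [3, 7, 34, 85]

[3, 7, 34, 85]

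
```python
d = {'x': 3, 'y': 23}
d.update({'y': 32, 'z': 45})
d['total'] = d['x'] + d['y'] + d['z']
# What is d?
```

After line 1: d = {'x': 3, 'y': 23}
After line 2 (y overwritten, z added): d = {'x': 3, 'y': 32, 'z': 45}
After line 3 (total = 3 + 32 + 45 = 80): d = {'x': 3, 'y': 32, 'z': 45, 'total': 80}

{'x': 3, 'y': 32, 'z': 45, 'total': 80}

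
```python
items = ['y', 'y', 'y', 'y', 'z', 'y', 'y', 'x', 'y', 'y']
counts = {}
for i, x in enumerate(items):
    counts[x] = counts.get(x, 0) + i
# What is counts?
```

Initial: counts = {}, items = ['y', 'y', 'y', 'y', 'z', 'y', 'y', 'x', 'y', 'y']
i=0, x='y': counts = {'y': 0}
i=1, x='y': counts = {'y': 1}
i=2, x='y': counts = {'y': 3}
i=3, x='y': counts = {'y': 6}
i=4, x='z': counts = {'y': 6, 'z': 4}
i=5, x='y': counts = {'y': 11, 'z': 4}
i=6, x='y': counts = {'y': 17, 'z': 4}
i=7, x='x': counts = {'y': 17, 'z': 4, 'x': 7}
i=8, x='y': counts = {'y': 25, 'z': 4, 'x': 7}
i=9, x='y': counts = {'y': 34, 'z': 4, 'x': 7}

{'y': 34, 'z': 4, 'x': 7}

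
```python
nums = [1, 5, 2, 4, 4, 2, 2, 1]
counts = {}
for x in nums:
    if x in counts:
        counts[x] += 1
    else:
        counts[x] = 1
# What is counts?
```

Initial: counts = {}, nums = [1, 5, 2, 4, 4, 2, 2, 1]
See 1: counts = {1: 1}
See 5: counts = {1: 1, 5: 1}
See 2: counts = {1: 1, 5: 1, 2: 1}
See 4: counts = {1: 1, 5: 1, 2: 1, 4: 1}
See 4: counts = {1: 1, 5: 1, 2: 1, 4: 2}
See 2: counts = {1: 1, 5: 1, 2: 2, 4: 2}
See 2: counts = {1: 1, 5: 1, 2: 3, 4: 2}
See 1: counts = {1: 2, 5: 1, 2: 3, 4: 2}

{1: 2, 5: 1, 2: 3, 4: 2}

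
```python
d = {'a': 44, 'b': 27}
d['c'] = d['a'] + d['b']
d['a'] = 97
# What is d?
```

After line 1: d = {'a': 44, 'b': 27}
After line 2 (d['c'] = 44 + 27): d = {'a': 44, 'b': 27, 'c': 71}
After line 3: d = {'a': 97, 'b': 27, 'c': 71}

{'a': 97, 'b': 27, 'c': 71}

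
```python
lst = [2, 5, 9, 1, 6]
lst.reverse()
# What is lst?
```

[6, 1, 9, 5, 2]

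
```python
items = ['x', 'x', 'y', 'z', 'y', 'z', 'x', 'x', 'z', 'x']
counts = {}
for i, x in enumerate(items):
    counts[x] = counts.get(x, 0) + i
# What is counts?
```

Initial: counts = {}, items = ['x', 'x', 'y', 'z', 'y', 'z', 'x', 'x', 'z', 'x']
i=0, x='x': counts = {'x': 0}
i=1, x='x': counts = {'x': 1}
i=2, x='y': counts = {'x': 1, 'y': 2}
i=3, x='z': counts = {'x': 1, 'y': 2, 'z': 3}
i=4, x='y': counts = {'x': 1, 'y': 6, 'z': 3}
i=5, x='z': counts = {'x': 1, 'y': 6, 'z': 8}
i=6, x='x': counts = {'x': 7, 'y': 6, 'z': 8}
i=7, x='x': counts = {'x': 14, 'y': 6, 'z': 8}
i=8, x='z': counts = {'x': 14, 'y': 6, 'z': 16}
i=9, x='x': counts = {'x': 23, 'y': 6, 'z': 16}

{'x': 23, 'y': 6, 'z': 16}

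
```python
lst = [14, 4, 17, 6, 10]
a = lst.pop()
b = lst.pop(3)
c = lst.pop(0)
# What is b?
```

After line 1: lst = [14, 4, 17, 6, 10]
After line 2 (pop() -> a = 10): lst = [14, 4, 17, 6]
After line 3 (pop(3) -> b = 6): lst = [14, 4, 17]
After line 4 (pop(0) -> c = 14): lst = [4, 17]

6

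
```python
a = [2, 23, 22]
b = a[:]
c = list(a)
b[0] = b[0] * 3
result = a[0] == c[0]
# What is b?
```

After line 1: a = [2, 23, 22]
After line 2 (b = a[:], copy): a = [2, 23, 22], b = [2, 23, 22]
After line 3 (c = list(a) is a copy, new object): c = [2, 23, 22]
After line 4 (b[0] = 2 * 3 = 6; only b mutates (copy)): a = [2, 23, 22], b = [6, 23, 22], c = [2, 23, 22]
After line 5 (a[0] = 2, c[0] = 2; result = True)

[6, 23, 22]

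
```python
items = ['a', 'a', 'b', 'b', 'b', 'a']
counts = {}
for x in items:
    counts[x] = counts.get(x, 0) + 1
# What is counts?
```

Initial: counts = {}, items = ['a', 'a', 'b', 'b', 'b', 'a']
See 'a': counts = {'a': 1}
See 'a': counts = {'a': 2}
See 'b': counts = {'a': 2, 'b': 1}
See 'b': counts = {'a': 2, 'b': 2}
See 'b': counts = {'a': 2, 'b': 3}
See 'a': counts = {'a': 3, 'b': 3}

{'a': 3, 'b': 3}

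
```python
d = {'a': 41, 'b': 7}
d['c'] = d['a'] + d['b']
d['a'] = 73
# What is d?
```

After line 1: d = {'a': 41, 'b': 7}
After line 2 (d['c'] = 41 + 7): d = {'a': 41, 'b': 7, 'c': 48}
After line 3: d = {'a': 73, 'b': 7, 'c': 48}

{'a': 73, 'b': 7, 'c': 48}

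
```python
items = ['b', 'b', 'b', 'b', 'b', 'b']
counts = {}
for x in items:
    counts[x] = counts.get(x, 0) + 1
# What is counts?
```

Initial: counts = {}, items = ['b', 'b', 'b', 'b', 'b', 'b']
See 'b': counts = {'b': 1}
See 'b': counts = {'b': 2}
See 'b': counts = {'b': 3}
See 'b': counts = {'b': 4}
See 'b': counts = {'b': 5}
See 'b': counts = {'b': 6}

{'b': 6}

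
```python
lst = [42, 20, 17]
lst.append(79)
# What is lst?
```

[42, 20, 17, 79]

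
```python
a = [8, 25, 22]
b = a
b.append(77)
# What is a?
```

After line 1: a = [8, 25, 22]
After line 2 (b = a is an alias, same object): a = [8, 25, 22], b = [8, 25, 22]
After line 3 (b.append mutates the shared list): a = [8, 25, 22, 77], b = [8, 25, 22, 77]

[8, 25, 22, 77]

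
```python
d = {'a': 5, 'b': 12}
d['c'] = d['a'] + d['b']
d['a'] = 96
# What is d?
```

After line 1: d = {'a': 5, 'b': 12}
After line 2 (d['c'] = 5 + 12): d = {'a': 5, 'b': 12, 'c': 17}
After line 3: d = {'a': 96, 'b': 12, 'c': 17}

{'a': 96, 'b': 12, 'c': 17}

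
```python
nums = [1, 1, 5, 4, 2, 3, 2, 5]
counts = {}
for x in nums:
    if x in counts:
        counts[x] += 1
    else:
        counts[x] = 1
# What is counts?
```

Initial: counts = {}, nums = [1, 1, 5, 4, 2, 3, 2, 5]
See 1: counts = {1: 1}
See 1: counts = {1: 2}
See 5: counts = {1: 2, 5: 1}
See 4: counts = {1: 2, 5: 1, 4: 1}
See 2: counts = {1: 2, 5: 1, 4: 1, 2: 1}
See 3: counts = {1: 2, 5: 1, 4: 1, 2: 1, 3: 1}
See 2: counts = {1: 2, 5: 1, 4: 1, 2: 2, 3: 1}
See 5: counts = {1: 2, 5: 2, 4: 1, 2: 2, 3: 1}

{1: 2, 5: 2, 4: 1, 2: 2, 3: 1}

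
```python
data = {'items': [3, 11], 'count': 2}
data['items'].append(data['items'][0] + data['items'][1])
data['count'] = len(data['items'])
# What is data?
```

After line 1: data = {'items': [3, 11], 'count': 2}
After line 2 (append 3 + 11 = 14): data = {'items': [3, 11, 14], 'count': 2}
After line 3 (count = len(items) = 3): data = {'items': [3, 11, 14], 'count': 3}

{'items': [3, 11, 14], 'count': 3}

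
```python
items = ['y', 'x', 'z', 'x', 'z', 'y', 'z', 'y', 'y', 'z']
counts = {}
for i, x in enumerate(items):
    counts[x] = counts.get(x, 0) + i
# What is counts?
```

Initial: counts = {}, items = ['y', 'x', 'z', 'x', 'z', 'y', 'z', 'y', 'y', 'z']
i=0, x='y': counts = {'y': 0}
i=1, x='x': counts = {'y': 0, 'x': 1}
i=2, x='z': counts = {'y': 0, 'x': 1, 'z': 2}
i=3, x='x': counts = {'y': 0, 'x': 4, 'z': 2}
i=4, x='z': counts = {'y': 0, 'x': 4, 'z': 6}
i=5, x='y': counts = {'y': 5, 'x': 4, 'z': 6}
i=6, x='z': counts = {'y': 5, 'x': 4, 'z': 12}
i=7, x='y': counts = {'y': 12, 'x': 4, 'z': 12}
i=8, x='y': counts = {'y': 20, 'x': 4, 'z': 12}
i=9, x='z': counts = {'y': 20, 'x': 4, 'z': 21}

{'y': 20, 'x': 4, 'z': 21}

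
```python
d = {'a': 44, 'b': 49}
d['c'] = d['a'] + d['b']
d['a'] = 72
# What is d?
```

After line 1: d = {'a': 44, 'b': 49}
After line 2 (d['c'] = 44 + 49): d = {'a': 44, 'b': 49, 'c': 93}
After line 3: d = {'a': 72, 'b': 49, 'c': 93}

{'a': 72, 'b': 49, 'c': 93}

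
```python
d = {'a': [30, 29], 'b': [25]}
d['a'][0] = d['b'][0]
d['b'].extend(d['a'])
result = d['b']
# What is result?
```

After line 1: d = {'a': [30, 29], 'b': [25]}
After line 2 (a[0] = b[0] = 25): d = {'a': [25, 29], 'b': [25]}
After line 3 (b.extend(a) appends [25, 29]): d = {'a': [25, 29], 'b': [25, 25, 29]}
After line 4: result = d['b'] = [25, 25, 29]

[25, 25, 29]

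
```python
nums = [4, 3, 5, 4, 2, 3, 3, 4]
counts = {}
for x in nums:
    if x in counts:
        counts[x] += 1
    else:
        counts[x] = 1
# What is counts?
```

Initial: counts = {}, nums = [4, 3, 5, 4, 2, 3, 3, 4]
See 4: counts = {4: 1}
See 3: counts = {4: 1, 3: 1}
See 5: counts = {4: 1, 3: 1, 5: 1}
See 4: counts = {4: 2, 3: 1, 5: 1}
See 2: counts = {4: 2, 3: 1, 5: 1, 2: 1}
See 3: counts = {4: 2, 3: 2, 5: 1, 2: 1}
See 3: counts = {4: 2, 3: 3, 5: 1, 2: 1}
See 4: counts = {4: 3, 3: 3, 5: 1, 2: 1}

{4: 3, 3: 3, 5: 1, 2: 1}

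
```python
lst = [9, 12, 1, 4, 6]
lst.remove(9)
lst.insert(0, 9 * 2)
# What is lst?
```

After line 1: lst = [9, 12, 1, 4, 6]
After line 2 (remove first 9): lst = [12, 1, 4, 6]
After line 3 (insert 18 at index 0): lst = [18, 12, 1, 4, 6]

[18, 12, 1, 4, 6]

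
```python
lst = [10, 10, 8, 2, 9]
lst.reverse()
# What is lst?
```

[9, 2, 8, 10, 10]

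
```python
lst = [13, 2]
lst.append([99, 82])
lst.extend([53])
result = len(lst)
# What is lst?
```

After line 1: lst = [13, 2]
After line 2 (append adds [99, 82] as single element): lst = [13, 2, [99, 82]]
After line 3 (extend unpacks [53], adds 53): lst = [13, 2, [99, 82], 53]
After line 4: result = len(lst) = 4

[13, 2, [99, 82], 53]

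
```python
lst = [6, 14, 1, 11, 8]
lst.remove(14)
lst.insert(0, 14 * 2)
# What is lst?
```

After line 1: lst = [6, 14, 1, 11, 8]
After line 2 (remove first 14): lst = [6, 1, 11, 8]
After line 3 (insert 28 at index 0): lst = [28, 6, 1, 11, 8]

[28, 6, 1, 11, 8]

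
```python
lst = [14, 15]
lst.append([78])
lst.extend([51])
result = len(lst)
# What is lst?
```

After line 1: lst = [14, 15]
After line 2 (append adds [78] as single element): lst = [14, 15, [78]]
After line 3 (extend unpacks [51], adds 51): lst = [14, 15, [78], 51]
After line 4: result = len(lst) = 4

[14, 15, [78], 51]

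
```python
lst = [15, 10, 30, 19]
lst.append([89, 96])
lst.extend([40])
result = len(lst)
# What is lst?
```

After line 1: lst = [15, 10, 30, 19]
After line 2 (append adds [89, 96] as single element): lst = [15, 10, 30, 19, [89, 96]]
After line 3 (extend unpacks [40], adds 40): lst = [15, 10, 30, 19, [89, 96], 40]
After line 4: result = len(lst) = 6

[15, 10, 30, 19, [89, 96], 40]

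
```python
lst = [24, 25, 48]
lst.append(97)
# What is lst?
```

[24, 25, 48, 97]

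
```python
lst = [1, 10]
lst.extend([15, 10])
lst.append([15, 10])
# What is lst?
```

After line 1: lst = [1, 10]
After line 2 (extend unpacks [15, 10]): lst = [1, 10, 15, 10]
After line 3 (append adds [15, 10] as single element): lst = [1, 10, 15, 10, [15, 10]]

[1, 10, 15, 10, [15, 10]]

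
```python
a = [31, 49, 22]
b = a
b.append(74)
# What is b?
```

After line 1: a = [31, 49, 22]
After line 2 (b = a is an alias, same object): a = [31, 49, 22], b = [31, 49, 22]
After line 3 (b.append mutates the shared list): a = [31, 49, 22, 74], b = [31, 49, 22, 74]

[31, 49, 22, 74]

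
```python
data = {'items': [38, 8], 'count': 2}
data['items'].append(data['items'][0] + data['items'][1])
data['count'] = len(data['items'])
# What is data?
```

After line 1: data = {'items': [38, 8], 'count': 2}
After line 2 (append 38 + 8 = 46): data = {'items': [38, 8, 46], 'count': 2}
After line 3 (count = len(items) = 3): data = {'items': [38, 8, 46], 'count': 3}

{'items': [38, 8, 46], 'count': 3}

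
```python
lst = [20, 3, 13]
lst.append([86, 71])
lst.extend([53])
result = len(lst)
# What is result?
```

After line 1: lst = [20, 3, 13]
After line 2 (append adds [86, 71] as single element): lst = [20, 3, 13, [86, 71]]
After line 3 (extend unpacks [53], adds 53): lst = [20, 3, 13, [86, 71], 53]
After line 4: result = len(lst) = 5

5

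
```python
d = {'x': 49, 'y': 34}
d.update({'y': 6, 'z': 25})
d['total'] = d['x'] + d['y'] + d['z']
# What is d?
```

After line 1: d = {'x': 49, 'y': 34}
After line 2 (y overwritten, z added): d = {'x': 49, 'y': 6, 'z': 25}
After line 3 (total = 49 + 6 + 25 = 80): d = {'x': 49, 'y': 6, 'z': 25, 'total': 80}

{'x': 49, 'y': 6, 'z': 25, 'total': 80}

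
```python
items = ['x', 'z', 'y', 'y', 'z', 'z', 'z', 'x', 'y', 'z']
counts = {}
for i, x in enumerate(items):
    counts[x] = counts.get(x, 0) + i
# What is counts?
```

Initial: counts = {}, items = ['x', 'z', 'y', 'y', 'z', 'z', 'z', 'x', 'y', 'z']
i=0, x='x': counts = {'x': 0}
i=1, x='z': counts = {'x': 0, 'z': 1}
i=2, x='y': counts = {'x': 0, 'z': 1, 'y': 2}
i=3, x='y': counts = {'x': 0, 'z': 1, 'y': 5}
i=4, x='z': counts = {'x': 0, 'z': 5, 'y': 5}
i=5, x='z': counts = {'x': 0, 'z': 10, 'y': 5}
i=6, x='z': counts = {'x': 0, 'z': 16, 'y': 5}
i=7, x='x': counts = {'x': 7, 'z': 16, 'y': 5}
i=8, x='y': counts = {'x': 7, 'z': 16, 'y': 13}
i=9, x='z': counts = {'x': 7, 'z': 25, 'y': 13}

{'x': 7, 'z': 25, 'y': 13}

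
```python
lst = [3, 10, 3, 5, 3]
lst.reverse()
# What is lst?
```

[3, 5, 3, 10, 3]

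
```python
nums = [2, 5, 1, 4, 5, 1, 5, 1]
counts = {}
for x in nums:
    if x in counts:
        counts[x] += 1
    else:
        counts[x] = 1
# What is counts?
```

Initial: counts = {}, nums = [2, 5, 1, 4, 5, 1, 5, 1]
See 2: counts = {2: 1}
See 5: counts = {2: 1, 5: 1}
See 1: counts = {2: 1, 5: 1, 1: 1}
See 4: counts = {2: 1, 5: 1, 1: 1, 4: 1}
See 5: counts = {2: 1, 5: 2, 1: 1, 4: 1}
See 1: counts = {2: 1, 5: 2, 1: 2, 4: 1}
See 5: counts = {2: 1, 5: 3, 1: 2, 4: 1}
See 1: counts = {2: 1, 5: 3, 1: 3, 4: 1}

{2: 1, 5: 3, 1: 3, 4: 1}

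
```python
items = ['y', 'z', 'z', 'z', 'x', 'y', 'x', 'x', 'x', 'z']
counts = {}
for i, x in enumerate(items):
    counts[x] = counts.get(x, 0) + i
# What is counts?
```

Initial: counts = {}, items = ['y', 'z', 'z', 'z', 'x', 'y', 'x', 'x', 'x', 'z']
i=0, x='y': counts = {'y': 0}
i=1, x='z': counts = {'y': 0, 'z': 1}
i=2, x='z': counts = {'y': 0, 'z': 3}
i=3, x='z': counts = {'y': 0, 'z': 6}
i=4, x='x': counts = {'y': 0, 'z': 6, 'x': 4}
i=5, x='y': counts = {'y': 5, 'z': 6, 'x': 4}
i=6, x='x': counts = {'y': 5, 'z': 6, 'x': 10}
i=7, x='x': counts = {'y': 5, 'z': 6, 'x': 17}
i=8, x='x': counts = {'y': 5, 'z': 6, 'x': 25}
i=9, x='z': counts = {'y': 5, 'z': 15, 'x': 25}

{'y': 5, 'z': 15, 'x': 25}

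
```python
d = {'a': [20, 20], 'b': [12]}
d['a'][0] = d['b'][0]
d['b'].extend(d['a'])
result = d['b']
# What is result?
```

After line 1: d = {'a': [20, 20], 'b': [12]}
After line 2 (a[0] = b[0] = 12): d = {'a': [12, 20], 'b': [12]}
After line 3 (b.extend(a) appends [12, 20]): d = {'a': [12, 20], 'b': [12, 12, 20]}
After line 4: result = d['b'] = [12, 12, 20]

[12, 12, 20]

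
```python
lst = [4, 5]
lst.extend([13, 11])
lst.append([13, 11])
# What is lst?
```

After line 1: lst = [4, 5]
After line 2 (extend unpacks [13, 11]): lst = [4, 5, 13, 11]
After line 3 (append adds [13, 11] as single element): lst = [4, 5, 13, 11, [13, 11]]

[4, 5, 13, 11, [13, 11]]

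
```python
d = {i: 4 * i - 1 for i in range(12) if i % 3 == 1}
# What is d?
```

{1: 3, 4: 15, 7: 27, 10: 39}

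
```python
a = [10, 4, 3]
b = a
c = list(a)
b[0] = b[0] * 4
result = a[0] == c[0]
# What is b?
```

After line 1: a = [10, 4, 3]
After line 2 (b = a, alias): a = [10, 4, 3], b = [10, 4, 3]
After line 3 (c = list(a) is a copy, new object): c = [10, 4, 3]
After line 4 (b[0] = 10 * 4 = 40; mutates shared a/b): a = b = [40, 4, 3], c = [10, 4, 3]
After line 5 (a[0] = 40, c[0] = 10; result = False)

[40, 4, 3]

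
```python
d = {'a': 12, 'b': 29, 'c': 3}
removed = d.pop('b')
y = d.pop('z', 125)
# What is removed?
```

After line 1: d = {'a': 12, 'b': 29, 'c': 3}
After line 2 (pop 'b' returns 29): d = {'a': 12, 'c': 3}, removed = 29
After line 3 (pop 'z' missing, returns default 125): d = {'a': 12, 'c': 3}, y = 125

29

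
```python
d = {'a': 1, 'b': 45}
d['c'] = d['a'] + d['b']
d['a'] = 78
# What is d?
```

After line 1: d = {'a': 1, 'b': 45}
After line 2 (d['c'] = 1 + 45): d = {'a': 1, 'b': 45, 'c': 46}
After line 3: d = {'a': 78, 'b': 45, 'c': 46}

{'a': 78, 'b': 45, 'c': 46}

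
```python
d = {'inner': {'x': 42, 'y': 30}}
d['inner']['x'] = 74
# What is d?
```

After line 1: d = {'inner': {'x': 42, 'y': 30}}
After line 2 (inner x overwritten): d = {'inner': {'x': 74, 'y': 30}}

{'inner': {'x': 74, 'y': 30}}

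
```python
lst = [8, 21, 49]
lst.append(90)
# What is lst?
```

[8, 21, 49, 90]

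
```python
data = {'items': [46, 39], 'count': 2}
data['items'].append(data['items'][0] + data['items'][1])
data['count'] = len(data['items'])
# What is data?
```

After line 1: data = {'items': [46, 39], 'count': 2}
After line 2 (append 46 + 39 = 85): data = {'items': [46, 39, 85], 'count': 2}
After line 3 (count = len(items) = 3): data = {'items': [46, 39, 85], 'count': 3}

{'items': [46, 39, 85], 'count': 3}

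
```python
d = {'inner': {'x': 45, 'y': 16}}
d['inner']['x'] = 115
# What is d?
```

After line 1: d = {'inner': {'x': 45, 'y': 16}}
After line 2 (inner x overwritten): d = {'inner': {'x': 115, 'y': 16}}

{'inner': {'x': 115, 'y': 16}}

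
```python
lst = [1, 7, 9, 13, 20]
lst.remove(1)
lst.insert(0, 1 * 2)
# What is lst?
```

After line 1: lst = [1, 7, 9, 13, 20]
After line 2 (remove first 1): lst = [7, 9, 13, 20]
After line 3 (insert 2 at index 0): lst = [2, 7, 9, 13, 20]

[2, 7, 9, 13, 20]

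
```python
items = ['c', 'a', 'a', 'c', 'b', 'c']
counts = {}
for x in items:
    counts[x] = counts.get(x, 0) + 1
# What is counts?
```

Initial: counts = {}, items = ['c', 'a', 'a', 'c', 'b', 'c']
See 'c': counts = {'c': 1}
See 'a': counts = {'c': 1, 'a': 1}
See 'a': counts = {'c': 1, 'a': 2}
See 'c': counts = {'c': 2, 'a': 2}
See 'b': counts = {'c': 2, 'a': 2, 'b': 1}
See 'c': counts = {'c': 3, 'a': 2, 'b': 1}

{'c': 3, 'a': 2, 'b': 1}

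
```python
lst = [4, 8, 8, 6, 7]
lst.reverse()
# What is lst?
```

[7, 6, 8, 8, 4]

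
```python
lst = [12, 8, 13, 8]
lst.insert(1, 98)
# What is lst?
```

[12, 98, 8, 13, 8]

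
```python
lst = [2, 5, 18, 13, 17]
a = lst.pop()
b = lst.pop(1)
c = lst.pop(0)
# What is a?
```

After line 1: lst = [2, 5, 18, 13, 17]
After line 2 (pop() -> a = 17): lst = [2, 5, 18, 13]
After line 3 (pop(1) -> b = 5): lst = [2, 18, 13]
After line 4 (pop(0) -> c = 2): lst = [18, 13]

17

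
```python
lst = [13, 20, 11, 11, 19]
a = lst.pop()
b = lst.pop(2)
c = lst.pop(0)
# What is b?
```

After line 1: lst = [13, 20, 11, 11, 19]
After line 2 (pop() -> a = 19): lst = [13, 20, 11, 11]
After line 3 (pop(2) -> b = 11): lst = [13, 20, 11]
After line 4 (pop(0) -> c = 13): lst = [20, 11]

11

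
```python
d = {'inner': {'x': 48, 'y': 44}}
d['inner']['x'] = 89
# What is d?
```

After line 1: d = {'inner': {'x': 48, 'y': 44}}
After line 2 (inner x overwritten): d = {'inner': {'x': 89, 'y': 44}}

{'inner': {'x': 89, 'y': 44}}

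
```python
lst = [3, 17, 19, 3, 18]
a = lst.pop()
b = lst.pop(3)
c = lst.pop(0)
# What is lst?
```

After line 1: lst = [3, 17, 19, 3, 18]
After line 2 (pop() -> a = 18): lst = [3, 17, 19, 3]
After line 3 (pop(3) -> b = 3): lst = [3, 17, 19]
After line 4 (pop(0) -> c = 3): lst = [17, 19]

[17, 19]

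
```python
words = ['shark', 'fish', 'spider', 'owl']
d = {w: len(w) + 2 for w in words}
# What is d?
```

{'shark': 7, 'fish': 6, 'spider': 8, 'owl': 5}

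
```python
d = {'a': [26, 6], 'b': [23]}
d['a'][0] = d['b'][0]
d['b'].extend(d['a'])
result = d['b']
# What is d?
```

After line 1: d = {'a': [26, 6], 'b': [23]}
After line 2 (a[0] = b[0] = 23): d = {'a': [23, 6], 'b': [23]}
After line 3 (b.extend(a) appends [23, 6]): d = {'a': [23, 6], 'b': [23, 23, 6]}
After line 4: result = d['b'] = [23, 23, 6]

{'a': [23, 6], 'b': [23, 23, 6]}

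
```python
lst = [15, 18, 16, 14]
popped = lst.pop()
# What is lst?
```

[15, 18, 16]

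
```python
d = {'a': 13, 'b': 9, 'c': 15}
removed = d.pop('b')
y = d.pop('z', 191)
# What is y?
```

After line 1: d = {'a': 13, 'b': 9, 'c': 15}
After line 2 (pop 'b' returns 9): d = {'a': 13, 'c': 15}, removed = 9
After line 3 (pop 'z' missing, returns default 191): d = {'a': 13, 'c': 15}, y = 191

191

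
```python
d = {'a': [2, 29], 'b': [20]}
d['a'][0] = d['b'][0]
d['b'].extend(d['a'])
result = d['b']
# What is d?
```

After line 1: d = {'a': [2, 29], 'b': [20]}
After line 2 (a[0] = b[0] = 20): d = {'a': [20, 29], 'b': [20]}
After line 3 (b.extend(a) appends [20, 29]): d = {'a': [20, 29], 'b': [20, 20, 29]}
After line 4: result = d['b'] = [20, 20, 29]

{'a': [20, 29], 'b': [20, 20, 29]}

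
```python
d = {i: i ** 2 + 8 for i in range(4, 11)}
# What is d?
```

{4: 24, 5: 33, 6: 44, 7: 57, 8: 72, 9: 89, 10: 108}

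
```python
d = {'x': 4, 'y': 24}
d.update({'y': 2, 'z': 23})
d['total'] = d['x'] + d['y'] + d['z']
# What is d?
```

After line 1: d = {'x': 4, 'y': 24}
After line 2 (y overwritten, z added): d = {'x': 4, 'y': 2, 'z': 23}
After line 3 (total = 4 + 2 + 23 = 29): d = {'x': 4, 'y': 2, 'z': 23, 'total': 29}

{'x': 4, 'y': 2, 'z': 23, 'total': 29}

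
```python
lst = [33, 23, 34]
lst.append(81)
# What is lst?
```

[33, 23, 34, 81]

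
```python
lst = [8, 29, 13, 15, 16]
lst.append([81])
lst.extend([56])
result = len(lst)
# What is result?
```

After line 1: lst = [8, 29, 13, 15, 16]
After line 2 (append adds [81] as single element): lst = [8, 29, 13, 15, 16, [81]]
After line 3 (extend unpacks [56], adds 56): lst = [8, 29, 13, 15, 16, [81], 56]
After line 4: result = len(lst) = 7

7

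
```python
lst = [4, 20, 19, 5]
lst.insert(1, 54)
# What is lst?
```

[4, 54, 20, 19, 5]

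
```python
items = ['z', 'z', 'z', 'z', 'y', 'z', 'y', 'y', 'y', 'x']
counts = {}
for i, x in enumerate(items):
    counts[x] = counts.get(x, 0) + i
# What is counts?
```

Initial: counts = {}, items = ['z', 'z', 'z', 'z', 'y', 'z', 'y', 'y', 'y', 'x']
i=0, x='z': counts = {'z': 0}
i=1, x='z': counts = {'z': 1}
i=2, x='z': counts = {'z': 3}
i=3, x='z': counts = {'z': 6}
i=4, x='y': counts = {'z': 6, 'y': 4}
i=5, x='z': counts = {'z': 11, 'y': 4}
i=6, x='y': counts = {'z': 11, 'y': 10}
i=7, x='y': counts = {'z': 11, 'y': 17}
i=8, x='y': counts = {'z': 11, 'y': 25}
i=9, x='x': counts = {'z': 11, 'y': 25, 'x': 9}

{'z': 11, 'y': 25, 'x': 9}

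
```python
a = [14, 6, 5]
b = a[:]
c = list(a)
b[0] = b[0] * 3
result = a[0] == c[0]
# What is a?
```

After line 1: a = [14, 6, 5]
After line 2 (b = a[:], copy): a = [14, 6, 5], b = [14, 6, 5]
After line 3 (c = list(a) is a copy, new object): c = [14, 6, 5]
After line 4 (b[0] = 14 * 3 = 42; only b mutates (copy)): a = [14, 6, 5], b = [42, 6, 5], c = [14, 6, 5]
After line 5 (a[0] = 14, c[0] = 14; result = True)

[14, 6, 5]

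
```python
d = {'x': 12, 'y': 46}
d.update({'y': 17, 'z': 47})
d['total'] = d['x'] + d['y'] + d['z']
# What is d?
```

After line 1: d = {'x': 12, 'y': 46}
After line 2 (y overwritten, z added): d = {'x': 12, 'y': 17, 'z': 47}
After line 3 (total = 12 + 17 + 47 = 76): d = {'x': 12, 'y': 17, 'z': 47, 'total': 76}

{'x': 12, 'y': 17, 'z': 47, 'total': 76}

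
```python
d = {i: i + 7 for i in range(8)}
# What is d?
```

{0: 7, 1: 8, 2: 9, 3: 10, 4: 11, 5: 12, 6: 13, 7: 14}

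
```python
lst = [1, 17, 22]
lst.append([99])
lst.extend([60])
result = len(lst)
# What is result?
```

After line 1: lst = [1, 17, 22]
After line 2 (append adds [99] as single element): lst = [1, 17, 22, [99]]
After line 3 (extend unpacks [60], adds 60): lst = [1, 17, 22, [99], 60]
After line 4: result = len(lst) = 5

5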